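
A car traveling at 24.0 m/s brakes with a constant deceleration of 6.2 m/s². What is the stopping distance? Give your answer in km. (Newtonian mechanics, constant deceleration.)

d = v₀² / (2a) = 24.0² / (2 × 6.2) = 576.0 / 12.4 = 46.4516 m
d = 46.4516 m / 1000.0 = 0.04645 km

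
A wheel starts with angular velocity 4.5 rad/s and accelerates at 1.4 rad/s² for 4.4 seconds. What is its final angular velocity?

ω = ω₀ + αt = 4.5 + 1.4 × 4.4 = 10.66 rad/s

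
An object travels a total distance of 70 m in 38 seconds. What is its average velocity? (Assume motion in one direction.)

v_avg = Δd / Δt = 70 / 38 = 1.84 m/s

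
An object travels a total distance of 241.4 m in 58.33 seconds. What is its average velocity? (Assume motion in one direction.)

v_avg = Δd / Δt = 241.4 / 58.33 = 4.14 m/s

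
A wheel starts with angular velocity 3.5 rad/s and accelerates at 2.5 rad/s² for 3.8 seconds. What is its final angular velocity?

ω = ω₀ + αt = 3.5 + 2.5 × 3.8 = 13.0 rad/s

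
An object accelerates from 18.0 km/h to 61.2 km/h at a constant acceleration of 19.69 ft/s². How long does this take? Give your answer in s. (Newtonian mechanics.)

v₀ = 18.0 km/h × 0.2777777777777778 = 5.0 m/s
v = 61.2 km/h × 0.2777777777777778 = 17.0 m/s
a = 19.69 ft/s² × 0.3048 = 6.00151 m/s²
t = (v - v₀) / a = (17.0 - 5.0) / 6.00151 = 1.999 s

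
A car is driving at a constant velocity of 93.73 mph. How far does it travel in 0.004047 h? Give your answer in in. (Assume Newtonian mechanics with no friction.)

v = 93.73 mph × 0.44704 = 41.9011 m/s
t = 0.004047 h × 3600.0 = 14.5692 s
d = v × t = 41.9011 × 14.5692 = 610.466 m
d = 610.466 m / 0.0254 = 24030 in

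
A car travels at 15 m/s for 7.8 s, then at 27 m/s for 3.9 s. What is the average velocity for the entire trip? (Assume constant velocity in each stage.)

d₁ = v₁t₁ = 15 × 7.8 = 117.0 m
d₂ = v₂t₂ = 27 × 3.9 = 105.3 m
d_total = 222.3 m, t_total = 11.7 s
v_avg = d_total/t_total = 222.3/11.7 = 19.0 m/s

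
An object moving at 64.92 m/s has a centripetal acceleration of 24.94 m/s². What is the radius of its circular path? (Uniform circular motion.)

r = v²/a_c = 64.92²/24.94 = 168.99 m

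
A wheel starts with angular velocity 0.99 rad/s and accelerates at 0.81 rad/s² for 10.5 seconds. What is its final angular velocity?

ω = ω₀ + αt = 0.99 + 0.81 × 10.5 = 9.5 rad/s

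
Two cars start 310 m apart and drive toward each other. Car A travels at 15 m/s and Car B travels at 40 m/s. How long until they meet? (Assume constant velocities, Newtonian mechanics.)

Combined speed: v_combined = 15 + 40 = 55 m/s
Time to meet: t = d/v_combined = 310/55 = 5.64 s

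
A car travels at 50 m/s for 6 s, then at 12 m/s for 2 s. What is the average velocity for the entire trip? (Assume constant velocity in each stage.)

d₁ = v₁t₁ = 50 × 6 = 300 m
d₂ = v₂t₂ = 12 × 2 = 24 m
d_total = 324 m, t_total = 8 s
v_avg = d_total/t_total = 324/8 = 40.5 m/s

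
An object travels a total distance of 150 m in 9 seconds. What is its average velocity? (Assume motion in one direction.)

v_avg = Δd / Δt = 150 / 9 = 16.67 m/s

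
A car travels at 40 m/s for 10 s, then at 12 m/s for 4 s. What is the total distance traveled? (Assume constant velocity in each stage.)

d₁ = v₁t₁ = 40 × 10 = 400 m
d₂ = v₂t₂ = 12 × 4 = 48 m
d_total = 400 + 48 = 448 m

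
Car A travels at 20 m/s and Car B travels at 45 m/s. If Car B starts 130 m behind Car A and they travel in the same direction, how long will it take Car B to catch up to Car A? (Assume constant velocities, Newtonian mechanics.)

Relative speed: v_rel = 45 - 20 = 25 m/s
Time to catch: t = d₀/v_rel = 130/25 = 5.2 s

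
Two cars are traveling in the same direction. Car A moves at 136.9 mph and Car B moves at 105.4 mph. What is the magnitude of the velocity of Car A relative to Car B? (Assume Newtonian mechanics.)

v_rel = |v_A - v_B| = |136.9 - 105.4| = 31.5 mph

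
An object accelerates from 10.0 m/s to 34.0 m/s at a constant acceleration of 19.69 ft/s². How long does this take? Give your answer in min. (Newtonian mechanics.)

a = 19.69 ft/s² × 0.3048 = 6.00151 m/s²
t = (v - v₀) / a = (34.0 - 10.0) / 6.00151 = 3.99899 s
t = 3.99899 s / 60.0 = 0.06665 min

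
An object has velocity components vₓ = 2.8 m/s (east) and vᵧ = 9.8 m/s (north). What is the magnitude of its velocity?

|v| = √(vₓ² + vᵧ²) = √(2.8² + 9.8²) = √(103.88) = 10.19 m/s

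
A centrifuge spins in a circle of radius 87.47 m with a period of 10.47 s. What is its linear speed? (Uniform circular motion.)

v = 2πr/T = 2π×87.47/10.47 = 52.49 m/s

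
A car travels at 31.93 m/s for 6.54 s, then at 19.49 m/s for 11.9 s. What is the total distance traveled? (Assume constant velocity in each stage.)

d₁ = v₁t₁ = 31.93 × 6.54 = 208.8222 m
d₂ = v₂t₂ = 19.49 × 11.9 = 231.931 m
d_total = 208.8222 + 231.931 = 440.75 m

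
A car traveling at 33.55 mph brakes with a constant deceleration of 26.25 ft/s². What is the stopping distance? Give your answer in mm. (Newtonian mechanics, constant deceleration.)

v₀ = 33.55 mph × 0.44704 = 14.9982 m/s
a = 26.25 ft/s² × 0.3048 = 8.001 m/s²
d = v₀² / (2a) = 14.9982² / (2 × 8.001) = 224.946 / 16.002 = 14.0574 m
d = 14.0574 m / 0.001 = 14060 mm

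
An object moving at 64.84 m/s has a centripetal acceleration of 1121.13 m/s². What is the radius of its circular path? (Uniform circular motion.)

r = v²/a_c = 64.84²/1121.13 = 3.75 m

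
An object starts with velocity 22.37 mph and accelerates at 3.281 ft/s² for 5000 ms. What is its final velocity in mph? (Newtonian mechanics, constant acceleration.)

v₀ = 22.37 mph × 0.44704 = 10.0003 m/s
a = 3.281 ft/s² × 0.3048 = 1.00005 m/s²
t = 5000 ms × 0.001 = 5.0 s
v = v₀ + a × t = 10.0003 + 1.00005 × 5.0 = 15.0006 m/s
v = 15.0006 m/s / 0.44704 = 33.56 mph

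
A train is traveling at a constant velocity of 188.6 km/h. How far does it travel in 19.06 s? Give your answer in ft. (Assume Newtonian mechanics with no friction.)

v = 188.6 km/h × 0.2777777777777778 = 52.3889 m/s
d = v × t = 52.3889 × 19.06 = 998.532 m
d = 998.532 m / 0.3048 = 3276 ft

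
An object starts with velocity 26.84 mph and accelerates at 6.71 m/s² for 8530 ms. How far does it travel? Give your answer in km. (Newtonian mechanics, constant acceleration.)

v₀ = 26.84 mph × 0.44704 = 11.9986 m/s
t = 8530 ms × 0.001 = 8.53 s
d = v₀ × t + ½ × a × t² = 11.9986 × 8.53 + 0.5 × 6.71 × 8.53² = 346.461 m
d = 346.461 m / 1000.0 = 0.3465 km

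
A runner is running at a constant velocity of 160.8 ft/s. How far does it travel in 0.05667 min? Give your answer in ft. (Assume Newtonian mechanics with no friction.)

v = 160.8 ft/s × 0.3048 = 49.0118 m/s
t = 0.05667 min × 60.0 = 3.4002 s
d = v × t = 49.0118 × 3.4002 = 166.65 m
d = 166.65 m / 0.3048 = 546.8 ft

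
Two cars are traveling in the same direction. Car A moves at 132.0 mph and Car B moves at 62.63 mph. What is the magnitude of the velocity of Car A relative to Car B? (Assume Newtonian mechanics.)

v_rel = |v_A - v_B| = |132.0 - 62.63| = 69.37 mph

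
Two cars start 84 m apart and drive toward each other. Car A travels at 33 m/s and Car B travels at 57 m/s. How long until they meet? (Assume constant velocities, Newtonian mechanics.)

Combined speed: v_combined = 33 + 57 = 90 m/s
Time to meet: t = d/v_combined = 84/90 = 0.93 s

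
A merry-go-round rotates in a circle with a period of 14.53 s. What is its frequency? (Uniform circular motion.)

f = 1/T = 1/14.53 = 0.0688 Hz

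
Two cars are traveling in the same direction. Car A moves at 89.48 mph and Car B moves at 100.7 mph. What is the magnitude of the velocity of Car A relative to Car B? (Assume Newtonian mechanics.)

v_rel = |v_A - v_B| = |89.48 - 100.7| = 11.22 mph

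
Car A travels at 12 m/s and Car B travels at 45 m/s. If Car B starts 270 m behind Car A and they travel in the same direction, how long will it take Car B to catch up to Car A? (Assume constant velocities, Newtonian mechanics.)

Relative speed: v_rel = 45 - 12 = 33 m/s
Time to catch: t = d₀/v_rel = 270/33 = 8.18 s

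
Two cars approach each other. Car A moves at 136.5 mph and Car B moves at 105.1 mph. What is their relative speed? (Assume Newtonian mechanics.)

v_rel = v_A + v_B = 136.5 + 105.1 = 241.6 mph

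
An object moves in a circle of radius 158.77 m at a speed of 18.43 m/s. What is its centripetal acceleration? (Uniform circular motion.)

a_c = v²/r = 18.43²/158.77 = 339.6649/158.77 = 2.14 m/s²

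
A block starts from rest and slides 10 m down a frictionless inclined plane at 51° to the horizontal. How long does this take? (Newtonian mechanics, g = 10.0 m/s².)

a = g sin(θ) = 10.0 × sin(51°) = 7.7715 m/s²
t = √(2d/a) = √(2 × 10 / 7.7715) = 1.6 s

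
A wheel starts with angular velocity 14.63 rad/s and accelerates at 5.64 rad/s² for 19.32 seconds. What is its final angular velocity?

ω = ω₀ + αt = 14.63 + 5.64 × 19.32 = 123.59 rad/s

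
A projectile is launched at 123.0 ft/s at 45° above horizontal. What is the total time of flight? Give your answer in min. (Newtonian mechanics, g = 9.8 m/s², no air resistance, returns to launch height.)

v₀ = 123.0 ft/s × 0.3048 = 37.4904 m/s
T = 2 × v₀ × sin(θ) / g = 2 × 37.4904 × sin(45°) / 9.8 = 2 × 37.4904 × 0.707107 / 9.8 = 5.41015 s
T = 5.41015 s / 60.0 = 0.09017 min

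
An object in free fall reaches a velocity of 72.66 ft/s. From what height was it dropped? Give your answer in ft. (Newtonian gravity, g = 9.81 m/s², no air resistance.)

v = 72.66 ft/s × 0.3048 = 22.1468 m/s
h = v² / (2g) = 22.1468² / (2 × 9.81) = 24.999 m
h = 24.999 m / 0.3048 = 82.02 ft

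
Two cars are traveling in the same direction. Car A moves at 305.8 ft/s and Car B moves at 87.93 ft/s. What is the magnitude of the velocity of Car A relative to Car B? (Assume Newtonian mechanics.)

v_rel = |v_A - v_B| = |305.8 - 87.93| = 217.87 ft/s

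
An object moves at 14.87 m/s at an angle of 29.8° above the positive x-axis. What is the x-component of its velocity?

vₓ = v cos(θ) = 14.87 × cos(29.8°) = 12.9 m/s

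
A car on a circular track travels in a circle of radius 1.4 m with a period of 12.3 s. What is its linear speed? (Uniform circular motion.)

v = 2πr/T = 2π×1.4/12.3 = 0.72 m/s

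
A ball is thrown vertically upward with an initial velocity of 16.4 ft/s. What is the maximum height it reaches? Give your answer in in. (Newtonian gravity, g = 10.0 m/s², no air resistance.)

v₀ = 16.4 ft/s × 0.3048 = 4.99872 m/s
h_max = v₀² / (2g) = 4.99872² / (2 × 10.0) = 24.9872 / 20.0 = 1.24936 m
h_max = 1.24936 m / 0.0254 = 49.19 in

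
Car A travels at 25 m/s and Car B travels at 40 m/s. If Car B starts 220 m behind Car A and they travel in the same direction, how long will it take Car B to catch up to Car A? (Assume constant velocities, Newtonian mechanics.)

Relative speed: v_rel = 40 - 25 = 15 m/s
Time to catch: t = d₀/v_rel = 220/15 = 14.67 s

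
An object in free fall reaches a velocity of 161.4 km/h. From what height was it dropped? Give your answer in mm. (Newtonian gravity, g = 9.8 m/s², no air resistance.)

v = 161.4 km/h × 0.2777777777777778 = 44.8333 m/s
h = v² / (2g) = 44.8333² / (2 × 9.8) = 102.552 m
h = 102.552 m / 0.001 = 102600 mm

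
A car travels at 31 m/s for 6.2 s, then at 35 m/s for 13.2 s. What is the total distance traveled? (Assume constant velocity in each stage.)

d₁ = v₁t₁ = 31 × 6.2 = 192.2 m
d₂ = v₂t₂ = 35 × 13.2 = 462.0 m
d_total = 192.2 + 462.0 = 654.2 m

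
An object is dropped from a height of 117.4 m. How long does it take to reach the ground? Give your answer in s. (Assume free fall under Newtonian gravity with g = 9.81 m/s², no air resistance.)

t = √(2h/g) = √(2 × 117.4 / 9.81) = 4.892 s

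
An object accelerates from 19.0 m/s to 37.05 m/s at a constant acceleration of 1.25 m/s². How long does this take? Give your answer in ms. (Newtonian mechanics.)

t = (v - v₀) / a = (37.05 - 19.0) / 1.25 = 14.44 s
t = 14.44 s / 0.001 = 14440 ms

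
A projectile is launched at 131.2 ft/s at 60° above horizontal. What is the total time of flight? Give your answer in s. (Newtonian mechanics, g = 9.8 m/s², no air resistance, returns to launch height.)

v₀ = 131.2 ft/s × 0.3048 = 39.9898 m/s
T = 2 × v₀ × sin(θ) / g = 2 × 39.9898 × sin(60°) / 9.8 = 2 × 39.9898 × 0.866025 / 9.8 = 7.068 s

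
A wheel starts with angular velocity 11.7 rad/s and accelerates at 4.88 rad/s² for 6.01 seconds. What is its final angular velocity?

ω = ω₀ + αt = 11.7 + 4.88 × 6.01 = 41.03 rad/s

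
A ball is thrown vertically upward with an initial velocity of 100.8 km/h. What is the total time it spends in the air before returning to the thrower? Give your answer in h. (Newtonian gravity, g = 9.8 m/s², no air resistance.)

v₀ = 100.8 km/h × 0.2777777777777778 = 28.0 m/s
t_total = 2 × v₀ / g = 2 × 28.0 / 9.8 = 5.71429 s
t_total = 5.71429 s / 3600.0 = 0.001587 h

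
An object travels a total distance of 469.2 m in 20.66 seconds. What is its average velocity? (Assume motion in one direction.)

v_avg = Δd / Δt = 469.2 / 20.66 = 22.71 m/s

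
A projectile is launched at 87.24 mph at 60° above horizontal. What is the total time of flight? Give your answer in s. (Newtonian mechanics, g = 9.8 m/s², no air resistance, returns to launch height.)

v₀ = 87.24 mph × 0.44704 = 38.9998 m/s
T = 2 × v₀ × sin(θ) / g = 2 × 38.9998 × sin(60°) / 9.8 = 2 × 38.9998 × 0.866025 / 9.8 = 6.893 s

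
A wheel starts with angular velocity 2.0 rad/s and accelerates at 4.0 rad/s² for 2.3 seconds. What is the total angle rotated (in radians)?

θ = ω₀t + ½αt² = 2.0×2.3 + ½×4.0×2.3² = 15.18 rad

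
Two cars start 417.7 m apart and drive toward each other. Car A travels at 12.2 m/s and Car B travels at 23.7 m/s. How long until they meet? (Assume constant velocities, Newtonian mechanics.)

Combined speed: v_combined = 12.2 + 23.7 = 35.9 m/s
Time to meet: t = d/v_combined = 417.7/35.9 = 11.64 s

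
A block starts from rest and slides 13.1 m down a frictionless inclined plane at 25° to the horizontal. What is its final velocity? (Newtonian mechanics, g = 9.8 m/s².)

a = g sin(θ) = 9.8 × sin(25°) = 4.1417 m/s²
v = √(2ad) = √(2 × 4.1417 × 13.1) = 10.42 m/s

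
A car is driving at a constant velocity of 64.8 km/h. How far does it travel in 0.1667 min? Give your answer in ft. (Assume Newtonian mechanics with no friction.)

v = 64.8 km/h × 0.2777777777777778 = 18.0 m/s
t = 0.1667 min × 60.0 = 10.002 s
d = v × t = 18.0 × 10.002 = 180.036 m
d = 180.036 m / 0.3048 = 590.7 ft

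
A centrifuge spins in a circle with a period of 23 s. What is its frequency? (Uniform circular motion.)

f = 1/T = 1/23 = 0.0435 Hz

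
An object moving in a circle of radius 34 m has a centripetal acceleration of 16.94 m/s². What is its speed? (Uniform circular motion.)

v = √(a_c × r) = √(16.94 × 34) = 24.0 m/s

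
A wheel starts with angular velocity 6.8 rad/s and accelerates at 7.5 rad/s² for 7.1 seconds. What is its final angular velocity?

ω = ω₀ + αt = 6.8 + 7.5 × 7.1 = 60.05 rad/s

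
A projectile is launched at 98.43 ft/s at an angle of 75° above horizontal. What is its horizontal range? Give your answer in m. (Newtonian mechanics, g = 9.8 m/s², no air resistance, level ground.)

v₀ = 98.43 ft/s × 0.3048 = 30.0015 m/s
R = v₀² × sin(2θ) / g = 30.0015² × sin(2 × 75°) / 9.8 = 900.09 × 0.5 / 9.8 = 45.92 m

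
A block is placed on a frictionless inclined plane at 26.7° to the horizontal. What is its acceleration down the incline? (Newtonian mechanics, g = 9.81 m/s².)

a = g sin(θ) = 9.81 × sin(26.7°) = 9.81 × 0.4493 = 4.41 m/s²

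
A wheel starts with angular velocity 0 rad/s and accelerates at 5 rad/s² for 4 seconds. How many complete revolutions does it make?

θ = ω₀t + ½αt² = 0×4 + ½×5×4² = 40.0 rad
Total revolutions = θ/(2π) = 40.0/(2π) = 6.37
Complete revolutions = ⌊6.37⌋ = 6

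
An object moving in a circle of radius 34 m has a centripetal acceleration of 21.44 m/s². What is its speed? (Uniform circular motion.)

v = √(a_c × r) = √(21.44 × 34) = 27.0 m/s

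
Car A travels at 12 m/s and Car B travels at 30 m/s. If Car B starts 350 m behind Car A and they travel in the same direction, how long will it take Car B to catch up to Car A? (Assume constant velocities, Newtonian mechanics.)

Relative speed: v_rel = 30 - 12 = 18 m/s
Time to catch: t = d₀/v_rel = 350/18 = 19.44 s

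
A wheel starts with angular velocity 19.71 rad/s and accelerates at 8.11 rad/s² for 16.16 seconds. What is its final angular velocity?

ω = ω₀ + αt = 19.71 + 8.11 × 16.16 = 150.77 rad/s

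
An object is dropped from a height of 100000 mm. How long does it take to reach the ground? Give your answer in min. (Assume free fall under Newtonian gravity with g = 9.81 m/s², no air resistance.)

h = 100000 mm × 0.001 = 100.0 m
t = √(2h/g) = √(2 × 100.0 / 9.81) = 4.51524 s
t = 4.51524 s / 60.0 = 0.07525 min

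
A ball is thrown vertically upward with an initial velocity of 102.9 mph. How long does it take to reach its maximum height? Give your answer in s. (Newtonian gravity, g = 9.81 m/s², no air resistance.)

v₀ = 102.9 mph × 0.44704 = 46.0004 m/s
t_up = v₀ / g = 46.0004 / 9.81 = 4.689 s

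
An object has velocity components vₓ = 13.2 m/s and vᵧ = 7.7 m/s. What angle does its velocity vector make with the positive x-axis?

θ = arctan(vᵧ/vₓ) = arctan(7.7/13.2) = 30.26°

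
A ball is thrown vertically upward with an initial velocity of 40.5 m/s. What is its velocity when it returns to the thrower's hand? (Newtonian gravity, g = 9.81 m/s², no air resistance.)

By conservation of energy (no air resistance), the ball returns to the throw height with the same speed as launch, but directed downward.
|v_ground| = v₀ = 40.5 m/s
v_ground = 40.5 m/s (downward)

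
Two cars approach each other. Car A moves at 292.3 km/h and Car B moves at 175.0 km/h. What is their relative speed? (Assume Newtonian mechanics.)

v_rel = v_A + v_B = 292.3 + 175.0 = 467.3 km/h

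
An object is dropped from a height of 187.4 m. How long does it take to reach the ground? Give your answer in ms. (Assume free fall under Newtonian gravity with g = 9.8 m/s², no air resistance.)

t = √(2h/g) = √(2 × 187.4 / 9.8) = 6.18425 s
t = 6.18425 s / 0.001 = 6184 ms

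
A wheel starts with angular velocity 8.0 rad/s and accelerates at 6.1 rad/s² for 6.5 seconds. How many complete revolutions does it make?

θ = ω₀t + ½αt² = 8.0×6.5 + ½×6.1×6.5² = 180.8625 rad
Total revolutions = θ/(2π) = 180.8625/(2π) = 28.79
Complete revolutions = ⌊28.79⌋ = 28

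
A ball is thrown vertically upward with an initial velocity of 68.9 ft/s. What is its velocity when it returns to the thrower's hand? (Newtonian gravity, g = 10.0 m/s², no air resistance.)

By conservation of energy (no air resistance), the ball returns to the throw height with the same speed as launch, but directed downward.
|v_ground| = v₀ = 68.9 ft/s
v_ground = 68.9 ft/s (downward)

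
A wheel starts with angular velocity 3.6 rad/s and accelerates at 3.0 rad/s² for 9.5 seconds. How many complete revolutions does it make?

θ = ω₀t + ½αt² = 3.6×9.5 + ½×3.0×9.5² = 169.575 rad
Total revolutions = θ/(2π) = 169.575/(2π) = 26.99
Complete revolutions = ⌊26.99⌋ = 26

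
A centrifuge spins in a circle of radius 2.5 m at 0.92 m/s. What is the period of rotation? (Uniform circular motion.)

T = 2πr/v = 2π×2.5/0.92 = 17.07 s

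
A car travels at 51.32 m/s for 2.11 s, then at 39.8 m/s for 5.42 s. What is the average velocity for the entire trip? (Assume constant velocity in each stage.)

d₁ = v₁t₁ = 51.32 × 2.11 = 108.2852 m
d₂ = v₂t₂ = 39.8 × 5.42 = 215.716 m
d_total = 324.0012 m, t_total = 7.53 s
v_avg = d_total/t_total = 324.0012/7.53 = 43.03 m/s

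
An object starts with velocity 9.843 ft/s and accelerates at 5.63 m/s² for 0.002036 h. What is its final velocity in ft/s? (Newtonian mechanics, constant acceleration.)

v₀ = 9.843 ft/s × 0.3048 = 3.00015 m/s
t = 0.002036 h × 3600.0 = 7.3296 s
v = v₀ + a × t = 3.00015 + 5.63 × 7.3296 = 44.2658 m/s
v = 44.2658 m/s / 0.3048 = 145.2 ft/s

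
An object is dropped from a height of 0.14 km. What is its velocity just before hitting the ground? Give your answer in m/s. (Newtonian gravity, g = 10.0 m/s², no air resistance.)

h = 0.14 km × 1000.0 = 140.0 m
v = √(2gh) = √(2 × 10.0 × 140.0) = 52.92 m/s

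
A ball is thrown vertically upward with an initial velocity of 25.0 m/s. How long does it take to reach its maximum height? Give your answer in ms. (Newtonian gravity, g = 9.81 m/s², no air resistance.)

t_up = v₀ / g = 25.0 / 9.81 = 2.54842 s
t_up = 2.54842 s / 0.001 = 2548 ms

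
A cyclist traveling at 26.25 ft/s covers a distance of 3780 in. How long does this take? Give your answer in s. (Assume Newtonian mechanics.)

d = 3780 in × 0.0254 = 96.012 m
v = 26.25 ft/s × 0.3048 = 8.001 m/s
t = d / v = 96.012 / 8.001 = 12.0 s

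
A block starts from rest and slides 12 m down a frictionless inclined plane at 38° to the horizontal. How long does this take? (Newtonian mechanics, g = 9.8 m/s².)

a = g sin(θ) = 9.8 × sin(38°) = 6.0335 m/s²
t = √(2d/a) = √(2 × 12 / 6.0335) = 1.99 s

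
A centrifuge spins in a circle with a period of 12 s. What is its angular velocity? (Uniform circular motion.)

ω = 2π/T = 2π/12 = 0.5236 rad/s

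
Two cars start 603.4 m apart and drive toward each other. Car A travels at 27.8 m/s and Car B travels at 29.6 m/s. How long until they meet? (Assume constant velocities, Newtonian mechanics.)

Combined speed: v_combined = 27.8 + 29.6 = 57.4 m/s
Time to meet: t = d/v_combined = 603.4/57.4 = 10.51 s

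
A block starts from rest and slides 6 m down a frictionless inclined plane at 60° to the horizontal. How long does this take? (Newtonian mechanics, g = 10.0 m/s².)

a = g sin(θ) = 10.0 × sin(60°) = 8.6603 m/s²
t = √(2d/a) = √(2 × 6 / 8.6603) = 1.18 s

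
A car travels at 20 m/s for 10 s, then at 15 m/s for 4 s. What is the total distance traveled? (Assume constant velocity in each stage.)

d₁ = v₁t₁ = 20 × 10 = 200 m
d₂ = v₂t₂ = 15 × 4 = 60 m
d_total = 200 + 60 = 260 m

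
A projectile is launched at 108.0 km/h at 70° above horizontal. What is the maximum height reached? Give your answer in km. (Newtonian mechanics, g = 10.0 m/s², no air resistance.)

v₀ = 108.0 km/h × 0.2777777777777778 = 30.0 m/s
H = v₀² × sin²(θ) / (2g) = 30.0² × sin(70°)² / (2 × 10.0) = 900.0 × 0.883022 / 20.0 = 39.736 m
H = 39.736 m / 1000.0 = 0.03974 km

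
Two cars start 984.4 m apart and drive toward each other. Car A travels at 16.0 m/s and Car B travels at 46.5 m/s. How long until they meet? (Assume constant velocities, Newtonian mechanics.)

Combined speed: v_combined = 16.0 + 46.5 = 62.5 m/s
Time to meet: t = d/v_combined = 984.4/62.5 = 15.75 s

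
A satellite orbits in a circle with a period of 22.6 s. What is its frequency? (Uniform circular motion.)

f = 1/T = 1/22.6 = 0.0442 Hz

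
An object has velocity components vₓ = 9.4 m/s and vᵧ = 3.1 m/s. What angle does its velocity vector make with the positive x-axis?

θ = arctan(vᵧ/vₓ) = arctan(3.1/9.4) = 18.25°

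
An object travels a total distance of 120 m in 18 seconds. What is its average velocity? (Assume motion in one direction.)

v_avg = Δd / Δt = 120 / 18 = 6.67 m/s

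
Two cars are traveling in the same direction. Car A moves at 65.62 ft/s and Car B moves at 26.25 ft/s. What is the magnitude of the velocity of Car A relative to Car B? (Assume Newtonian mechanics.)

v_rel = |v_A - v_B| = |65.62 - 26.25| = 39.37 ft/s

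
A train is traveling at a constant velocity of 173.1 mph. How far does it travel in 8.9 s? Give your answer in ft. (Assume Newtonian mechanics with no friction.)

v = 173.1 mph × 0.44704 = 77.3826 m/s
d = v × t = 77.3826 × 8.9 = 688.705 m
d = 688.705 m / 0.3048 = 2260 ft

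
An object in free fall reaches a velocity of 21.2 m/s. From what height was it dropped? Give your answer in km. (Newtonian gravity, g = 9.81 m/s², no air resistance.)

h = v² / (2g) = 21.2² / (2 × 9.81) = 22.9072 m
h = 22.9072 m / 1000.0 = 0.02291 km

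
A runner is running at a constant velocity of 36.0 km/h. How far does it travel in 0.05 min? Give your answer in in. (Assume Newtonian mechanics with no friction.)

v = 36.0 km/h × 0.2777777777777778 = 10.0 m/s
t = 0.05 min × 60.0 = 3.0 s
d = v × t = 10.0 × 3.0 = 30.0 m
d = 30.0 m / 0.0254 = 1181 in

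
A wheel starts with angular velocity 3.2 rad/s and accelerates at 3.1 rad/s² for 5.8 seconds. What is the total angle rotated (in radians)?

θ = ω₀t + ½αt² = 3.2×5.8 + ½×3.1×5.8² = 70.7 rad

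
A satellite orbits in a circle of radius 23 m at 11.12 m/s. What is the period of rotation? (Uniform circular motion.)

T = 2πr/v = 2π×23/11.12 = 13.0 s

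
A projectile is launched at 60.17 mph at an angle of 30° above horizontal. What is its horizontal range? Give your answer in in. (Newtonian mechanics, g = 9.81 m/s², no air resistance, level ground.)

v₀ = 60.17 mph × 0.44704 = 26.8984 m/s
R = v₀² × sin(2θ) / g = 26.8984² × sin(2 × 30°) / 9.81 = 723.524 × 0.866025 / 9.81 = 63.8726 m
R = 63.8726 m / 0.0254 = 2515 in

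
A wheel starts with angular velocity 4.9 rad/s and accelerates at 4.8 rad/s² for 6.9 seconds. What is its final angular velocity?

ω = ω₀ + αt = 4.9 + 4.8 × 6.9 = 38.02 rad/s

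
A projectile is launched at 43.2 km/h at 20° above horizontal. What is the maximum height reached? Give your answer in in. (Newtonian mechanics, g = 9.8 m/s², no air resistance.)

v₀ = 43.2 km/h × 0.2777777777777778 = 12.0 m/s
H = v₀² × sin²(θ) / (2g) = 12.0² × sin(20°)² / (2 × 9.8) = 144.0 × 0.116978 / 19.6 = 0.85943 m
H = 0.85943 m / 0.0254 = 33.84 in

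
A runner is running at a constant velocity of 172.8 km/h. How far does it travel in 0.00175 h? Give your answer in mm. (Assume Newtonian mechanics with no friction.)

v = 172.8 km/h × 0.2777777777777778 = 48.0 m/s
t = 0.00175 h × 3600.0 = 6.3 s
d = v × t = 48.0 × 6.3 = 302.4 m
d = 302.4 m / 0.001 = 302400 mm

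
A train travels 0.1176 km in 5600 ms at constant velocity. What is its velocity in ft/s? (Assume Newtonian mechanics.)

d = 0.1176 km × 1000.0 = 117.6 m
t = 5600 ms × 0.001 = 5.6 s
v = d / t = 117.6 / 5.6 = 21.0 m/s
v = 21.0 m/s / 0.3048 = 68.9 ft/s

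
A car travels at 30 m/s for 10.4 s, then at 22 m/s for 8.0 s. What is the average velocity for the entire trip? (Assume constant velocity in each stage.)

d₁ = v₁t₁ = 30 × 10.4 = 312.0 m
d₂ = v₂t₂ = 22 × 8.0 = 176.0 m
d_total = 488.0 m, t_total = 18.4 s
v_avg = d_total/t_total = 488.0/18.4 = 26.52 m/s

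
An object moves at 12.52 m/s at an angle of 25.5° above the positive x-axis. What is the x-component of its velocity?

vₓ = v cos(θ) = 12.52 × cos(25.5°) = 11.3 m/s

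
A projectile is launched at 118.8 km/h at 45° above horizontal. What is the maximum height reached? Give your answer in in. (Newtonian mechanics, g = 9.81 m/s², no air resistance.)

v₀ = 118.8 km/h × 0.2777777777777778 = 33.0 m/s
H = v₀² × sin²(θ) / (2g) = 33.0² × sin(45°)² / (2 × 9.81) = 1089.0 × 0.5 / 19.62 = 27.7523 m
H = 27.7523 m / 0.0254 = 1093 in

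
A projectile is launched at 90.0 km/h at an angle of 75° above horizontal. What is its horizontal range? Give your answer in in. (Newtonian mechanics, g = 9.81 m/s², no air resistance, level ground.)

v₀ = 90.0 km/h × 0.2777777777777778 = 25.0 m/s
R = v₀² × sin(2θ) / g = 25.0² × sin(2 × 75°) / 9.81 = 625.0 × 0.5 / 9.81 = 31.8552 m
R = 31.8552 m / 0.0254 = 1254 in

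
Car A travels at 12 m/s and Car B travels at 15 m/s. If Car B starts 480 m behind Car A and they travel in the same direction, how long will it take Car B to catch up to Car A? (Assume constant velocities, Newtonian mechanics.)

Relative speed: v_rel = 15 - 12 = 3 m/s
Time to catch: t = d₀/v_rel = 480/3 = 160.0 s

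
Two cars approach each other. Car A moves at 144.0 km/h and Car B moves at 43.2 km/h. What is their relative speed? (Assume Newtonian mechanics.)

v_rel = v_A + v_B = 144.0 + 43.2 = 187.2 km/h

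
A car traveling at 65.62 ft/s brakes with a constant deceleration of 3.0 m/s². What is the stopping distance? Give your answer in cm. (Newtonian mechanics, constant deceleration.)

v₀ = 65.62 ft/s × 0.3048 = 20.001 m/s
d = v₀² / (2a) = 20.001² / (2 × 3.0) = 400.04 / 6.0 = 66.6733 m
d = 66.6733 m / 0.01 = 6667 cm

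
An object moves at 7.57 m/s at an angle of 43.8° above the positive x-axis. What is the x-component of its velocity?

vₓ = v cos(θ) = 7.57 × cos(43.8°) = 5.46 m/s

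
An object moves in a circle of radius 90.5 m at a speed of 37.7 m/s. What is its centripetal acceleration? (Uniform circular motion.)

a_c = v²/r = 37.7²/90.5 = 1421.29/90.5 = 15.7 m/s²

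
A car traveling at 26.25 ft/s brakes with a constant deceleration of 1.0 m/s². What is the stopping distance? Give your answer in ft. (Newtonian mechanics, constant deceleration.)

v₀ = 26.25 ft/s × 0.3048 = 8.001 m/s
d = v₀² / (2a) = 8.001² / (2 × 1.0) = 64.016 / 2.0 = 32.008 m
d = 32.008 m / 0.3048 = 105.0 ft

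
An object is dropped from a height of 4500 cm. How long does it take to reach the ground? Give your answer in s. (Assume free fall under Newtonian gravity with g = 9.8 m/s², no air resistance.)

h = 4500 cm × 0.01 = 45.0 m
t = √(2h/g) = √(2 × 45.0 / 9.8) = 3.03 s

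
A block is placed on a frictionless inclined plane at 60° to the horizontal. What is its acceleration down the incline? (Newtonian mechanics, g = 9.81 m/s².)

a = g sin(θ) = 9.81 × sin(60°) = 9.81 × 0.866 = 8.5 m/s²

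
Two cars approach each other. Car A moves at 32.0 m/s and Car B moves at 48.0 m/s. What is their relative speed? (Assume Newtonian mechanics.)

v_rel = v_A + v_B = 32.0 + 48.0 = 80.0 m/s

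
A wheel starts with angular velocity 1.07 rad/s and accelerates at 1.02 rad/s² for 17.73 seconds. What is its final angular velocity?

ω = ω₀ + αt = 1.07 + 1.02 × 17.73 = 19.15 rad/s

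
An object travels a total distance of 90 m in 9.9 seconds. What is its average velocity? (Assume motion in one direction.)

v_avg = Δd / Δt = 90 / 9.9 = 9.09 m/s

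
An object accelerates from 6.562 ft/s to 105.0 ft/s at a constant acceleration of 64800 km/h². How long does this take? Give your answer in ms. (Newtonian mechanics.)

v₀ = 6.562 ft/s × 0.3048 = 2.0001 m/s
v = 105.0 ft/s × 0.3048 = 32.004 m/s
a = 64800 km/h² × 7.716049382716049e-05 = 5.0 m/s²
t = (v - v₀) / a = (32.004 - 2.0001) / 5.0 = 6.00078 s
t = 6.00078 s / 0.001 = 6001 ms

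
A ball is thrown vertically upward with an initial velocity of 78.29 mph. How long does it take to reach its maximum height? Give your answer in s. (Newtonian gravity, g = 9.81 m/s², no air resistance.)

v₀ = 78.29 mph × 0.44704 = 34.9988 m/s
t_up = v₀ / g = 34.9988 / 9.81 = 3.568 s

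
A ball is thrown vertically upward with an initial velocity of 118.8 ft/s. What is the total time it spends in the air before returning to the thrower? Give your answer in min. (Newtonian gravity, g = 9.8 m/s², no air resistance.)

v₀ = 118.8 ft/s × 0.3048 = 36.2102 m/s
t_total = 2 × v₀ / g = 2 × 36.2102 / 9.8 = 7.38984 s
t_total = 7.38984 s / 60.0 = 0.1232 min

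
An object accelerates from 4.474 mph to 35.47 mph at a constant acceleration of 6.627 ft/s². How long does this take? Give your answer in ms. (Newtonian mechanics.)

v₀ = 4.474 mph × 0.44704 = 2.00006 m/s
v = 35.47 mph × 0.44704 = 15.8565 m/s
a = 6.627 ft/s² × 0.3048 = 2.01991 m/s²
t = (v - v₀) / a = (15.8565 - 2.00006) / 2.01991 = 6.85993 s
t = 6.85993 s / 0.001 = 6860 ms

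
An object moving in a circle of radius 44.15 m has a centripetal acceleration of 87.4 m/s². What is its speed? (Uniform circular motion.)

v = √(a_c × r) = √(87.4 × 44.15) = 62.12 m/s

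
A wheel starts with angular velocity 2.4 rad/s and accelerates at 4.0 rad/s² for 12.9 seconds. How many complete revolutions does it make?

θ = ω₀t + ½αt² = 2.4×12.9 + ½×4.0×12.9² = 363.78 rad
Total revolutions = θ/(2π) = 363.78/(2π) = 57.9
Complete revolutions = ⌊57.9⌋ = 57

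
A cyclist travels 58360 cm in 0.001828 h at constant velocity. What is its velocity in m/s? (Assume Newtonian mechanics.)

d = 58360 cm × 0.01 = 583.6 m
t = 0.001828 h × 3600.0 = 6.5808 s
v = d / t = 583.6 / 6.5808 = 88.68 m/s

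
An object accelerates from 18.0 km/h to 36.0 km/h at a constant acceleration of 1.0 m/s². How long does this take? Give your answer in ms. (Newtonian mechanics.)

v₀ = 18.0 km/h × 0.2777777777777778 = 5.0 m/s
v = 36.0 km/h × 0.2777777777777778 = 10.0 m/s
t = (v - v₀) / a = (10.0 - 5.0) / 1.0 = 5.0 s
t = 5.0 s / 0.001 = 5000 ms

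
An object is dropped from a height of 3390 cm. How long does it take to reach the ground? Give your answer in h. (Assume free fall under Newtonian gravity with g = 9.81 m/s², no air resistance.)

h = 3390 cm × 0.01 = 33.9 m
t = √(2h/g) = √(2 × 33.9 / 9.81) = 2.62894 s
t = 2.62894 s / 3600.0 = 0.0007303 h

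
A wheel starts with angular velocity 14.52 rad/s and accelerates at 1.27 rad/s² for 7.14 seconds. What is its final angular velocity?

ω = ω₀ + αt = 14.52 + 1.27 × 7.14 = 23.59 rad/s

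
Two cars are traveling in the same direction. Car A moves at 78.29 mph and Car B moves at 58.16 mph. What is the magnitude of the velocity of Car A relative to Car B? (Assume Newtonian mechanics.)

v_rel = |v_A - v_B| = |78.29 - 58.16| = 20.13 mph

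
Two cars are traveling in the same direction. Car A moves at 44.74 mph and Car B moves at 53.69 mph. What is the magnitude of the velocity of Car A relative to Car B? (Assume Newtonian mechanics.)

v_rel = |v_A - v_B| = |44.74 - 53.69| = 8.95 mph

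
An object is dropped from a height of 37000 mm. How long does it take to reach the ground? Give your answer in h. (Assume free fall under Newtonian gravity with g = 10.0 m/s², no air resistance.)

h = 37000 mm × 0.001 = 37.0 m
t = √(2h/g) = √(2 × 37.0 / 10.0) = 2.72029 s
t = 2.72029 s / 3600.0 = 0.0007556 h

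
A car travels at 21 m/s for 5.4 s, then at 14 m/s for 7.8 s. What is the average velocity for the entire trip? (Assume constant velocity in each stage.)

d₁ = v₁t₁ = 21 × 5.4 = 113.4 m
d₂ = v₂t₂ = 14 × 7.8 = 109.2 m
d_total = 222.6 m, t_total = 13.2 s
v_avg = d_total/t_total = 222.6/13.2 = 16.86 m/s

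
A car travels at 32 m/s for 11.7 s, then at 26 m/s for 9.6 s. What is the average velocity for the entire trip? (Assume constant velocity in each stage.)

d₁ = v₁t₁ = 32 × 11.7 = 374.4 m
d₂ = v₂t₂ = 26 × 9.6 = 249.6 m
d_total = 624.0 m, t_total = 21.3 s
v_avg = d_total/t_total = 624.0/21.3 = 29.3 m/s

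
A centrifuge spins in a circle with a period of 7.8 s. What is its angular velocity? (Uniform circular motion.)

ω = 2π/T = 2π/7.8 = 0.8055 rad/s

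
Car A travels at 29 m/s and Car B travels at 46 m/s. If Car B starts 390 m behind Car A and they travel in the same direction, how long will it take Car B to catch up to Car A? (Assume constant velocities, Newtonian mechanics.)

Relative speed: v_rel = 46 - 29 = 17 m/s
Time to catch: t = d₀/v_rel = 390/17 = 22.94 s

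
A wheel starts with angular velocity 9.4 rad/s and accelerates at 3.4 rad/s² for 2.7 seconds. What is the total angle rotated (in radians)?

θ = ω₀t + ½αt² = 9.4×2.7 + ½×3.4×2.7² = 37.77 rad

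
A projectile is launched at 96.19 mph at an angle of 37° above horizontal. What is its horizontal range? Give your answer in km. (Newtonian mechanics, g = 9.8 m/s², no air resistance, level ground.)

v₀ = 96.19 mph × 0.44704 = 43.0008 m/s
R = v₀² × sin(2θ) / g = 43.0008² × sin(2 × 37°) / 9.8 = 1849.07 × 0.961262 / 9.8 = 181.372 m
R = 181.372 m / 1000.0 = 0.1814 km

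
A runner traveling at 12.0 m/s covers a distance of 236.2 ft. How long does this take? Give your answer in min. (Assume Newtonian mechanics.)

d = 236.2 ft × 0.3048 = 71.9938 m
t = d / v = 71.9938 / 12.0 = 5.99948 s
t = 5.99948 s / 60.0 = 0.09999 min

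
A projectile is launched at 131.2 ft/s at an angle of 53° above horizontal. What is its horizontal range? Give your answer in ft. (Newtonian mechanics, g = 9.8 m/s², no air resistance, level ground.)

v₀ = 131.2 ft/s × 0.3048 = 39.9898 m/s
R = v₀² × sin(2θ) / g = 39.9898² × sin(2 × 53°) / 9.8 = 1599.18 × 0.961262 / 9.8 = 156.86 m
R = 156.86 m / 0.3048 = 514.6 ft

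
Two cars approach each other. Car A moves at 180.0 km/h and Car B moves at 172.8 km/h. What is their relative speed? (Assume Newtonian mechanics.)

v_rel = v_A + v_B = 180.0 + 172.8 = 352.8 km/h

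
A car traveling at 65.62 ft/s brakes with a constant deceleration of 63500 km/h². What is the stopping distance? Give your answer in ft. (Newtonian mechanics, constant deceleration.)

v₀ = 65.62 ft/s × 0.3048 = 20.001 m/s
a = 63500 km/h² × 7.716049382716049e-05 = 4.89969 m/s²
d = v₀² / (2a) = 20.001² / (2 × 4.89969) = 400.04 / 9.79938 = 40.823 m
d = 40.823 m / 0.3048 = 133.9 ft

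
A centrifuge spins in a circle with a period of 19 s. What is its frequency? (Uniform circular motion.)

f = 1/T = 1/19 = 0.0526 Hz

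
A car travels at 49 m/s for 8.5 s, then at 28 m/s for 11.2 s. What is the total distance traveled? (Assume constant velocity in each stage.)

d₁ = v₁t₁ = 49 × 8.5 = 416.5 m
d₂ = v₂t₂ = 28 × 11.2 = 313.6 m
d_total = 416.5 + 313.6 = 730.1 m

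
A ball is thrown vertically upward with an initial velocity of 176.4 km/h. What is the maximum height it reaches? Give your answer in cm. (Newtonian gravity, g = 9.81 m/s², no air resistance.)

v₀ = 176.4 km/h × 0.2777777777777778 = 49.0 m/s
h_max = v₀² / (2g) = 49.0² / (2 × 9.81) = 2401.0 / 19.62 = 122.375 m
h_max = 122.375 m / 0.01 = 12240 cm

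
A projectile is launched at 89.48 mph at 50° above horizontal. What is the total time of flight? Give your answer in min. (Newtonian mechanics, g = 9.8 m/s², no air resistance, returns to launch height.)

v₀ = 89.48 mph × 0.44704 = 40.0011 m/s
T = 2 × v₀ × sin(θ) / g = 2 × 40.0011 × sin(50°) / 9.8 = 2 × 40.0011 × 0.766044 / 9.8 = 6.25359 s
T = 6.25359 s / 60.0 = 0.1042 min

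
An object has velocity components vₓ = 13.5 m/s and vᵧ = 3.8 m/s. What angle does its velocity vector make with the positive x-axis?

θ = arctan(vᵧ/vₓ) = arctan(3.8/13.5) = 15.72°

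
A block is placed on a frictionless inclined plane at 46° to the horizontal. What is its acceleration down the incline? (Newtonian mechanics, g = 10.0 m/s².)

a = g sin(θ) = 10.0 × sin(46°) = 10.0 × 0.7193 = 7.19 m/s²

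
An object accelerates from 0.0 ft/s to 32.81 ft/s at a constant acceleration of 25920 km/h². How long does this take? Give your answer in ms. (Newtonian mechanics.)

v₀ = 0.0 ft/s × 0.3048 = 0.0 m/s
v = 32.81 ft/s × 0.3048 = 10.0005 m/s
a = 25920 km/h² × 7.716049382716049e-05 = 2.0 m/s²
t = (v - v₀) / a = (10.0005 - 0.0) / 2.0 = 5.00025 s
t = 5.00025 s / 0.001 = 5000 ms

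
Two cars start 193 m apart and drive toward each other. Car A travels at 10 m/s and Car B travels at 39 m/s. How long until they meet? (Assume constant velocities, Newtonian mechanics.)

Combined speed: v_combined = 10 + 39 = 49 m/s
Time to meet: t = d/v_combined = 193/49 = 3.94 s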